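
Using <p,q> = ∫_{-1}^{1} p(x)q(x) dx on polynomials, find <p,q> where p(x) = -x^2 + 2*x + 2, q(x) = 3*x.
<p,q> = 4

Expand the product: p(x)·q(x) = -3*x^3 + 6*x^2 + 6*x.
∫_{-1}^{1} of each monomial x^k gives [2/(k+1) if k even, 0 if k odd]. Integrating term-by-term (or equivalently evaluating the antiderivative F(x) = -3*x^4/4 + 2*x^3 + 3*x^2 at the endpoints):
  F(1) − F(−1) = 17/4 − (1/4) = 4.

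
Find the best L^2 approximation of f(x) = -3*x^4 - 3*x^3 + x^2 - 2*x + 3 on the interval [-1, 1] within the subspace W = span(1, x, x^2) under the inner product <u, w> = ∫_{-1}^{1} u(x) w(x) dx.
g(x) = -11*x^2/7 - 19*x/5 + 114/35

The best approximation g ∈ W is the orthogonal projection of f onto W. Writing g = a_0 + a_1 x + a_2 x^2, the coefficients solve the normal equations G · a = b where
  G_{ij} = <φ_i, φ_j> and b_i = <f, φ_i>, with φ_0 = 1, φ_1 = x, φ_2 = x^2.
G =
  [2, 0, 2/3]
  [0, 2/3, 0]
  [2/3, 0, 2/5],
b = (82/15, -38/15, 54/35).
Solving gives a_0 = 114/35, a_1 = -19/5, a_2 = -11/7, so
  g(x) = -11*x^2/7 - 19*x/5 + 114/35.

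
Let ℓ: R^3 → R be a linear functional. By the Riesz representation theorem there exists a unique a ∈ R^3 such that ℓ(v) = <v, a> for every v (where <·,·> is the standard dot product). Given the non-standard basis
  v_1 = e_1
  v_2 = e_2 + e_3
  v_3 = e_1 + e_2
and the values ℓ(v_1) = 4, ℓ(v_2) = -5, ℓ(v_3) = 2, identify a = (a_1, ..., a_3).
a = (4, -2, -3)

Write a = (a_1, ..., a_3) in the standard basis. For each basis vector v_i, ℓ(v_i) = <v_i, a> is a linear equation in the a_j's. Collect the n equations into a matrix system V a = ℓ, where row i of V is v_i (expressed in the standard basis). Since V is invertible (lower-triangular with 1s on the diagonal, up to permutation), solve by back-substitution:
  V =
[[1, 0, 0],
 [0, 1, 1],
 [1, 1, 0]]
  V a = (4, -5, 2)
Solving gives a = (4, -2, -3).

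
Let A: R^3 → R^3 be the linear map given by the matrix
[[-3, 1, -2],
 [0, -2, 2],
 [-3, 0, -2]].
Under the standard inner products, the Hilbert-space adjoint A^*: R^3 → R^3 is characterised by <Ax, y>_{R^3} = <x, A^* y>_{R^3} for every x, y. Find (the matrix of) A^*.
A^* = A^T =
[[-3, 0, -3],
 [1, -2, 0],
 [-2, 2, -2]]

For real matrices with standard dot products, the defining identity <Ax, y> = <x, A^* y> gives (Ax)^T y = x^T (A^*) y, i.e. x^T A^T y = x^T (A^*) y. Since this holds for all x, y, we must have A^* = A^T. Therefore
A^* =
[[-3, 0, -3],
 [1, -2, 0],
 [-2, 2, -2]].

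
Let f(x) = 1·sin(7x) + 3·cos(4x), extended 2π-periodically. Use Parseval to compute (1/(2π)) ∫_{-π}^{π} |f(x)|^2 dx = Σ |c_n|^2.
Σ |c_n|^2 = 5

Expand |f|^2 and use orthogonality of {sin(nx), cos(mx)} on [-π, π]:
  ∫_{-π}^{π} sin(nx)^2 dx = π, ∫ cos(mx)^2 dx = π, and cross terms integrate to 0.
So ∫_{-π}^{π} f(x)^2 dx = 1^2 · π + 3^2 · π = (1 + 9)π.
Divide by 2π: (1 + 9)/2 = 5.
By Parseval, this equals Σ |c_n|^2.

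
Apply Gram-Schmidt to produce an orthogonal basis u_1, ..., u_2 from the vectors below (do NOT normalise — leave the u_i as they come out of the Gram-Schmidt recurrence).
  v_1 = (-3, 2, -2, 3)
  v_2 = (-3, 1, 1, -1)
Orthogonal basis:
  u_1 = (-3, 2, -2, 3)
  u_2 = (-30/13, 7/13, 19/13, -22/13)

Apply the Gram-Schmidt recurrence
  u_1 = v_1
  u_i = v_i − Σ_{j<i} ((v_i · u_j) / (u_j · u_j)) · u_j.

Step by step this gives:
  u_1 = (-3, 2, -2, 3)
  u_2 = (-30/13, 7/13, 19/13, -22/13)

Orthogonality check:
  u_2 · u_1 = 0 (should be 0)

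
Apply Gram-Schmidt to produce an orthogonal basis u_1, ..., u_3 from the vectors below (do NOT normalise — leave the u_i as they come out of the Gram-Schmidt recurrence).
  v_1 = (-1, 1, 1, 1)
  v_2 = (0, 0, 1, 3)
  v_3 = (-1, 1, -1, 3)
Orthogonal basis:
  u_1 = (-1, 1, 1, 1)
  u_2 = (1, -1, 0, 2)
  u_3 = (-2/3, 2/3, -2, 2/3)

Apply the Gram-Schmidt recurrence
  u_1 = v_1
  u_i = v_i − Σ_{j<i} ((v_i · u_j) / (u_j · u_j)) · u_j.

Step by step this gives:
  u_1 = (-1, 1, 1, 1)
  u_2 = (1, -1, 0, 2)
  u_3 = (-2/3, 2/3, -2, 2/3)

Orthogonality check:
  u_2 · u_1 = 0 (should be 0)
  u_3 · u_1 = 0 (should be 0)
  u_3 · u_2 = 0 (should be 0)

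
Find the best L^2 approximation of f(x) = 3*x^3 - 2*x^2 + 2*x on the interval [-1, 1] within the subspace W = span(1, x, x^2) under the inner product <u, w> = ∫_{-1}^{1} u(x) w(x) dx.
g(x) = -2*x^2 + 19*x/5

The best approximation g ∈ W is the orthogonal projection of f onto W. Writing g = a_0 + a_1 x + a_2 x^2, the coefficients solve the normal equations G · a = b where
  G_{ij} = <φ_i, φ_j> and b_i = <f, φ_i>, with φ_0 = 1, φ_1 = x, φ_2 = x^2.
G =
  [2, 0, 2/3]
  [0, 2/3, 0]
  [2/3, 0, 2/5],
b = (-4/3, 38/15, -4/5).
Solving gives a_0 = 0, a_1 = 19/5, a_2 = -2, so
  g(x) = -2*x^2 + 19*x/5.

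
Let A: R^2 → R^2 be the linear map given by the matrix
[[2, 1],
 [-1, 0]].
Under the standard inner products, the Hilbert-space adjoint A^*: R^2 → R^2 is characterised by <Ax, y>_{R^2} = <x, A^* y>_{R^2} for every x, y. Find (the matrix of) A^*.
A^* = A^T =
[[2, -1],
 [1, 0]]

For real matrices with standard dot products, the defining identity <Ax, y> = <x, A^* y> gives (Ax)^T y = x^T (A^*) y, i.e. x^T A^T y = x^T (A^*) y. Since this holds for all x, y, we must have A^* = A^T. Therefore
A^* =
[[2, -1],
 [1, 0]].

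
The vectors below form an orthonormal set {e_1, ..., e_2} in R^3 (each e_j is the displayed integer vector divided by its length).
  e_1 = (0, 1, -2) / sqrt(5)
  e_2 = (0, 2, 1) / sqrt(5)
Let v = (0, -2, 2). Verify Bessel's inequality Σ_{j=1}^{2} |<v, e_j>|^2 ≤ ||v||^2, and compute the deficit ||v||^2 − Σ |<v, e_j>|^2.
Σ |<v, e_j>|^2 = 8; ||v||^2 = 8; deficit = 0

Write each e_j = u_j / sqrt(<u_j, u_j>) where u_j is the displayed integer vector. Then <v, e_j> = <v, u_j> / sqrt(<u_j, u_j>), so |<v, e_j>|^2 = <v, u_j>^2 / <u_j, u_j>.
Coefficients: <v, e_1> = -6/sqrt(5), <v, e_2> = -2/sqrt(5).
Square and sum: Σ |<v, e_j>|^2 = 8.
Compute ||v||^2 = v·v = 8.
Deficit = 8 − 8 = 0 ≥ 0, confirming Bessel's inequality. (The deficit equals ||v − Σ <v,e_j> e_j||^2, the squared distance from v to span{e_j}.)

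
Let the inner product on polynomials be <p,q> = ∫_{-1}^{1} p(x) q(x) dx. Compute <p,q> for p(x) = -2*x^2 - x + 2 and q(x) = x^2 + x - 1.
<p,q> = -14/5

Expand the product: p(x)·q(x) = -2*x^4 - 3*x^3 + 3*x^2 + 3*x - 2.
∫_{-1}^{1} of each monomial x^k gives [2/(k+1) if k even, 0 if k odd]. Integrating term-by-term (or equivalently evaluating the antiderivative F(x) = -2*x^5/5 - 3*x^4/4 + x^3 + 3*x^2/2 - 2*x at the endpoints):
  F(1) − F(−1) = -13/20 − (43/20) = -14/5.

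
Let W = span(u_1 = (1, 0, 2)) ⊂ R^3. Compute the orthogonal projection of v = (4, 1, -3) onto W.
proj_W(v) = (-2/5, 0, -4/5)

Set up U = [u_1 | ... | u_1] ∈ R^(3×1). The projector onto W = col(U) is P = U (U^T U)^(-1) U^T.
Compute U^T U =
  [5],
and U^T v = (-2).
Solve U^T U · c = U^T v for the coefficients: c = (-2/5). The projection is proj_W(v) = U c.
Check: (v - proj_W(v)) · u_1 = 0  (should be 0).
Result: proj_W(v) = (-2/5, 0, -4/5).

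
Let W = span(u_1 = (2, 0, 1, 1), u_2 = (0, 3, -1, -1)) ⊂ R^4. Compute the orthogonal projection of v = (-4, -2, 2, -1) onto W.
proj_W(v) = (-91/31, -84/31, -35/62, -35/62)

Set up U = [u_1 | ... | u_2] ∈ R^(4×2). The projector onto W = col(U) is P = U (U^T U)^(-1) U^T.
Compute U^T U =
  [6, -2]
  [-2, 11],
and U^T v = (-7, -7).
Solve U^T U · c = U^T v for the coefficients: c = (-91/62, -28/31). The projection is proj_W(v) = U c.
Check: (v - proj_W(v)) · u_1 = 0  (should be 0).
Check: (v - proj_W(v)) · u_2 = 0  (should be 0).
Result: proj_W(v) = (-91/31, -84/31, -35/62, -35/62).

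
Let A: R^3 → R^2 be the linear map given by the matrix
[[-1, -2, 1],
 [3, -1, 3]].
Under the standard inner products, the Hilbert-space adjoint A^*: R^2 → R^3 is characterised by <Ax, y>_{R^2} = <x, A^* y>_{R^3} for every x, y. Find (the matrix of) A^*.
A^* = A^T =
[[-1, 3],
 [-2, -1],
 [1, 3]]

For real matrices with standard dot products, the defining identity <Ax, y> = <x, A^* y> gives (Ax)^T y = x^T (A^*) y, i.e. x^T A^T y = x^T (A^*) y. Since this holds for all x, y, we must have A^* = A^T. Therefore
A^* =
[[-1, 3],
 [-2, -1],
 [1, 3]].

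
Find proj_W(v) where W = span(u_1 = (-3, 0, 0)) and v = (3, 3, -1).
proj_W(v) = (3, 0, 0)

Set up U = [u_1 | ... | u_1] ∈ R^(3×1). The projector onto W = col(U) is P = U (U^T U)^(-1) U^T.
Compute U^T U =
  [9],
and U^T v = (-9).
Solve U^T U · c = U^T v for the coefficients: c = (-1). The projection is proj_W(v) = U c.
Check: (v - proj_W(v)) · u_1 = 0  (should be 0).
Result: proj_W(v) = (3, 0, 0).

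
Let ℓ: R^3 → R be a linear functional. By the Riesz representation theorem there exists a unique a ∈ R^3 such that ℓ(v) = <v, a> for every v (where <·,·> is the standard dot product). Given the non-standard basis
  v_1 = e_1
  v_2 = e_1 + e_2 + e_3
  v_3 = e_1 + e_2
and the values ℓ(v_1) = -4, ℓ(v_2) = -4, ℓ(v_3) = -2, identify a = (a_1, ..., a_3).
a = (-4, 2, -2)

Write a = (a_1, ..., a_3) in the standard basis. For each basis vector v_i, ℓ(v_i) = <v_i, a> is a linear equation in the a_j's. Collect the n equations into a matrix system V a = ℓ, where row i of V is v_i (expressed in the standard basis). Since V is invertible (lower-triangular with 1s on the diagonal, up to permutation), solve by back-substitution:
  V =
[[1, 0, 0],
 [1, 1, 1],
 [1, 1, 0]]
  V a = (-4, -4, -2)
Solving gives a = (-4, 2, -2).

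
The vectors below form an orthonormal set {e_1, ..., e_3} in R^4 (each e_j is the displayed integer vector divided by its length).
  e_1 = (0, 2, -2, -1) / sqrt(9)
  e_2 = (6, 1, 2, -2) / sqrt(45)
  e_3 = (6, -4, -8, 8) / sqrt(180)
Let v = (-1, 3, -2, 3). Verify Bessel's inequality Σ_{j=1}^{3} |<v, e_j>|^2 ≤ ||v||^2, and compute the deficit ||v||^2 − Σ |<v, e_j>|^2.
Σ |<v, e_j>|^2 = 107/9; ||v||^2 = 23; deficit = 100/9

Write each e_j = u_j / sqrt(<u_j, u_j>) where u_j is the displayed integer vector. Then <v, e_j> = <v, u_j> / sqrt(<u_j, u_j>), so |<v, e_j>|^2 = <v, u_j>^2 / <u_j, u_j>.
Coefficients: <v, e_1> = 7/sqrt(9), <v, e_2> = -13/sqrt(45), <v, e_3> = 22/sqrt(180).
Square and sum: Σ |<v, e_j>|^2 = 107/9.
Compute ||v||^2 = v·v = 23.
Deficit = 23 − 107/9 = 100/9 ≥ 0, confirming Bessel's inequality. (The deficit equals ||v − Σ <v,e_j> e_j||^2, the squared distance from v to span{e_j}.)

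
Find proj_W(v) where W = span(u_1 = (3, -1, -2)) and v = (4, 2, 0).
proj_W(v) = (15/7, -5/7, -10/7)

Set up U = [u_1 | ... | u_1] ∈ R^(3×1). The projector onto W = col(U) is P = U (U^T U)^(-1) U^T.
Compute U^T U =
  [14],
and U^T v = (10).
Solve U^T U · c = U^T v for the coefficients: c = (5/7). The projection is proj_W(v) = U c.
Check: (v - proj_W(v)) · u_1 = 0  (should be 0).
Result: proj_W(v) = (15/7, -5/7, -10/7).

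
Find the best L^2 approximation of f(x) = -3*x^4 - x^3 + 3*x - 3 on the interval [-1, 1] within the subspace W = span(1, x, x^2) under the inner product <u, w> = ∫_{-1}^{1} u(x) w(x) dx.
g(x) = -18*x^2/7 + 12*x/5 - 96/35

The best approximation g ∈ W is the orthogonal projection of f onto W. Writing g = a_0 + a_1 x + a_2 x^2, the coefficients solve the normal equations G · a = b where
  G_{ij} = <φ_i, φ_j> and b_i = <f, φ_i>, with φ_0 = 1, φ_1 = x, φ_2 = x^2.
G =
  [2, 0, 2/3]
  [0, 2/3, 0]
  [2/3, 0, 2/5],
b = (-36/5, 8/5, -20/7).
Solving gives a_0 = -96/35, a_1 = 12/5, a_2 = -18/7, so
  g(x) = -18*x^2/7 + 12*x/5 - 96/35.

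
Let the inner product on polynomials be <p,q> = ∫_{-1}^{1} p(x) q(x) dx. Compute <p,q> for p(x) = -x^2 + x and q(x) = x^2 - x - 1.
<p,q> = -2/5

Expand the product: p(x)·q(x) = -x^4 + 2*x^3 - x.
∫_{-1}^{1} of each monomial x^k gives [2/(k+1) if k even, 0 if k odd]. Integrating term-by-term (or equivalently evaluating the antiderivative F(x) = -x^5/5 + x^4/2 - x^2/2 at the endpoints):
  F(1) − F(−1) = -1/5 − (1/5) = -2/5.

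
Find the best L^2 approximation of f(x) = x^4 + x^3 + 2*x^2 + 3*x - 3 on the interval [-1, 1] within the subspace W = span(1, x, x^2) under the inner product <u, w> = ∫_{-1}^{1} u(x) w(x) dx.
g(x) = 20*x^2/7 + 18*x/5 - 108/35

The best approximation g ∈ W is the orthogonal projection of f onto W. Writing g = a_0 + a_1 x + a_2 x^2, the coefficients solve the normal equations G · a = b where
  G_{ij} = <φ_i, φ_j> and b_i = <f, φ_i>, with φ_0 = 1, φ_1 = x, φ_2 = x^2.
G =
  [2, 0, 2/3]
  [0, 2/3, 0]
  [2/3, 0, 2/5],
b = (-64/15, 12/5, -32/35).
Solving gives a_0 = -108/35, a_1 = 18/5, a_2 = 20/7, so
  g(x) = 20*x^2/7 + 18*x/5 - 108/35.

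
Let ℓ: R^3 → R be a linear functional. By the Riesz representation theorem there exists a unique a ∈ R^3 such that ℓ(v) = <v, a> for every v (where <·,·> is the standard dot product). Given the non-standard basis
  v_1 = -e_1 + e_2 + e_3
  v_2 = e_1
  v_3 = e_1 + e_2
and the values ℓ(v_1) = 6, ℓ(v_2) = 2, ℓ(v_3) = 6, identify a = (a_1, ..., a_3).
a = (2, 4, 4)

Write a = (a_1, ..., a_3) in the standard basis. For each basis vector v_i, ℓ(v_i) = <v_i, a> is a linear equation in the a_j's. Collect the n equations into a matrix system V a = ℓ, where row i of V is v_i (expressed in the standard basis). Since V is invertible (lower-triangular with 1s on the diagonal, up to permutation), solve by back-substitution:
  V =
[[-1, 1, 1],
 [1, 0, 0],
 [1, 1, 0]]
  V a = (6, 2, 6)
Solving gives a = (2, 4, 4).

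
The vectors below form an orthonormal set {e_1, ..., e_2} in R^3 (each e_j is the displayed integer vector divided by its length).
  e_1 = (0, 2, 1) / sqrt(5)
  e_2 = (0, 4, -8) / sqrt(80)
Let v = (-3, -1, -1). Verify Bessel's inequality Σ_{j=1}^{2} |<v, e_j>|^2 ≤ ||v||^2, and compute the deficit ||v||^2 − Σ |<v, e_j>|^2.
Σ |<v, e_j>|^2 = 2; ||v||^2 = 11; deficit = 9

Write each e_j = u_j / sqrt(<u_j, u_j>) where u_j is the displayed integer vector. Then <v, e_j> = <v, u_j> / sqrt(<u_j, u_j>), so |<v, e_j>|^2 = <v, u_j>^2 / <u_j, u_j>.
Coefficients: <v, e_1> = -3/sqrt(5), <v, e_2> = 4/sqrt(80).
Square and sum: Σ |<v, e_j>|^2 = 2.
Compute ||v||^2 = v·v = 11.
Deficit = 11 − 2 = 9 ≥ 0, confirming Bessel's inequality. (The deficit equals ||v − Σ <v,e_j> e_j||^2, the squared distance from v to span{e_j}.)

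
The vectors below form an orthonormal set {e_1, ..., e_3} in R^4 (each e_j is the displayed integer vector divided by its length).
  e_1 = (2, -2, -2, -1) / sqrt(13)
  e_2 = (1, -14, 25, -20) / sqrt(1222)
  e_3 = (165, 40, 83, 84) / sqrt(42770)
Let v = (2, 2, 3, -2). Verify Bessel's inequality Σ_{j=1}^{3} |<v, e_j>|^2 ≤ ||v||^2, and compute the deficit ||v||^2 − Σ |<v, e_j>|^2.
Σ |<v, e_j>|^2 = 6074/455; ||v||^2 = 21; deficit = 3481/455

Write each e_j = u_j / sqrt(<u_j, u_j>) where u_j is the displayed integer vector. Then <v, e_j> = <v, u_j> / sqrt(<u_j, u_j>), so |<v, e_j>|^2 = <v, u_j>^2 / <u_j, u_j>.
Coefficients: <v, e_1> = -4/sqrt(13), <v, e_2> = 89/sqrt(1222), <v, e_3> = 491/sqrt(42770).
Square and sum: Σ |<v, e_j>|^2 = 6074/455.
Compute ||v||^2 = v·v = 21.
Deficit = 21 − 6074/455 = 3481/455 ≥ 0, confirming Bessel's inequality. (The deficit equals ||v − Σ <v,e_j> e_j||^2, the squared distance from v to span{e_j}.)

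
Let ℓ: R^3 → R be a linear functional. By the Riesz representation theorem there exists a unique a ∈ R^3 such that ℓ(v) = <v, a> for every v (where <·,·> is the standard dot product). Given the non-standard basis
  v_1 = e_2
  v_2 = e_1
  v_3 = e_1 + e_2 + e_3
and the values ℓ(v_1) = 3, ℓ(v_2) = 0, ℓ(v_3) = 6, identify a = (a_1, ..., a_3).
a = (0, 3, 3)

Write a = (a_1, ..., a_3) in the standard basis. For each basis vector v_i, ℓ(v_i) = <v_i, a> is a linear equation in the a_j's. Collect the n equations into a matrix system V a = ℓ, where row i of V is v_i (expressed in the standard basis). Since V is invertible (lower-triangular with 1s on the diagonal, up to permutation), solve by back-substitution:
  V =
[[0, 1, 0],
 [1, 0, 0],
 [1, 1, 1]]
  V a = (3, 0, 6)
Solving gives a = (0, 3, 3).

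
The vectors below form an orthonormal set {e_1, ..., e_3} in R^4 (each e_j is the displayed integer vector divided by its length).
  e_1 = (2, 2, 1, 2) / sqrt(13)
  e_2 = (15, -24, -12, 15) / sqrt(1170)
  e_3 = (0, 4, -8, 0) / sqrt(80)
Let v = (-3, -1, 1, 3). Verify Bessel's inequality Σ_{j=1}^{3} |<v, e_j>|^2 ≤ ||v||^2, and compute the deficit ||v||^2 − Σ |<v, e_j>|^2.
Σ |<v, e_j>|^2 = 2; ||v||^2 = 20; deficit = 18

Write each e_j = u_j / sqrt(<u_j, u_j>) where u_j is the displayed integer vector. Then <v, e_j> = <v, u_j> / sqrt(<u_j, u_j>), so |<v, e_j>|^2 = <v, u_j>^2 / <u_j, u_j>.
Coefficients: <v, e_1> = -1/sqrt(13), <v, e_2> = 12/sqrt(1170), <v, e_3> = -12/sqrt(80).
Square and sum: Σ |<v, e_j>|^2 = 2.
Compute ||v||^2 = v·v = 20.
Deficit = 20 − 2 = 18 ≥ 0, confirming Bessel's inequality. (The deficit equals ||v − Σ <v,e_j> e_j||^2, the squared distance from v to span{e_j}.)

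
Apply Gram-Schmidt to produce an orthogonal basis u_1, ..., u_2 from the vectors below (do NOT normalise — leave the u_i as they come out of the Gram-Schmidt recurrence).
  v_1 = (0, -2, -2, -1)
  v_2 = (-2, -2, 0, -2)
Orthogonal basis:
  u_1 = (0, -2, -2, -1)
  u_2 = (-2, -2/3, 4/3, -4/3)

Apply the Gram-Schmidt recurrence
  u_1 = v_1
  u_i = v_i − Σ_{j<i} ((v_i · u_j) / (u_j · u_j)) · u_j.

Step by step this gives:
  u_1 = (0, -2, -2, -1)
  u_2 = (-2, -2/3, 4/3, -4/3)

Orthogonality check:
  u_2 · u_1 = 0 (should be 0)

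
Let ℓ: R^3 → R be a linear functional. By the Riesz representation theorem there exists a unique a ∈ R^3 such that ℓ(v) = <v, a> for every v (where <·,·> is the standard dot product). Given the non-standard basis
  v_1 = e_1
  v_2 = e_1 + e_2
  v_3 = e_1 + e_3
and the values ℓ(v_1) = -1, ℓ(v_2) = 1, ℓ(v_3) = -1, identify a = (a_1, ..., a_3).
a = (-1, 2, 0)

Write a = (a_1, ..., a_3) in the standard basis. For each basis vector v_i, ℓ(v_i) = <v_i, a> is a linear equation in the a_j's. Collect the n equations into a matrix system V a = ℓ, where row i of V is v_i (expressed in the standard basis). Since V is invertible (lower-triangular with 1s on the diagonal, up to permutation), solve by back-substitution:
  V =
[[1, 0, 0],
 [1, 1, 0],
 [1, 0, 1]]
  V a = (-1, 1, -1)
Solving gives a = (-1, 2, 0).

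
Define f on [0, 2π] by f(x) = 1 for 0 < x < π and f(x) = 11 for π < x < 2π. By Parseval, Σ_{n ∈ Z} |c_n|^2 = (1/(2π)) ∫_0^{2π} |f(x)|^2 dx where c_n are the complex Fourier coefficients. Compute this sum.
Σ |c_n|^2 = 61

Parseval equates the L^2 energy of f (normalised by 1/(2π)) with the ℓ^2 sum of its Fourier coefficients: (1/(2π)) ∫_0^{2π} |f|^2 = Σ |c_n|^2.
Compute the left side: (1/(2π)) [∫_0^π 1^2 dx + ∫_π^{2π} 11^2 dx] = (1/(2π)) · (1π + 121π) = (1 + 121)/2 = 61.
So Σ_{n ∈ Z} |c_n|^2 = 61.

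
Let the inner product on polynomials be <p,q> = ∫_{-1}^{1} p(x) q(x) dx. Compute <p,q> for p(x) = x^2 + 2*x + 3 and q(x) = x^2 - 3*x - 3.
<p,q> = -108/5

Expand the product: p(x)·q(x) = x^4 - x^3 - 6*x^2 - 15*x - 9.
∫_{-1}^{1} of each monomial x^k gives [2/(k+1) if k even, 0 if k odd]. Integrating term-by-term (or equivalently evaluating the antiderivative F(x) = x^5/5 - x^4/4 - 2*x^3 - 15*x^2/2 - 9*x at the endpoints):
  F(1) − F(−1) = -371/20 − (61/20) = -108/5.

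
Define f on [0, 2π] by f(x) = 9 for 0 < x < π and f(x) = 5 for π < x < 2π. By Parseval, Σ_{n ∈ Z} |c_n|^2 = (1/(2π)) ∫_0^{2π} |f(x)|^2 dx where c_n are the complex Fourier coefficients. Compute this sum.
Σ |c_n|^2 = 53

Parseval equates the L^2 energy of f (normalised by 1/(2π)) with the ℓ^2 sum of its Fourier coefficients: (1/(2π)) ∫_0^{2π} |f|^2 = Σ |c_n|^2.
Compute the left side: (1/(2π)) [∫_0^π 9^2 dx + ∫_π^{2π} 5^2 dx] = (1/(2π)) · (81π + 25π) = (81 + 25)/2 = 53.
So Σ_{n ∈ Z} |c_n|^2 = 53.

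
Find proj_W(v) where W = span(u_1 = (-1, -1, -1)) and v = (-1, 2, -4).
proj_W(v) = (-1, -1, -1)

Set up U = [u_1 | ... | u_1] ∈ R^(3×1). The projector onto W = col(U) is P = U (U^T U)^(-1) U^T.
Compute U^T U =
  [3],
and U^T v = (3).
Solve U^T U · c = U^T v for the coefficients: c = (1). The projection is proj_W(v) = U c.
Check: (v - proj_W(v)) · u_1 = 0  (should be 0).
Result: proj_W(v) = (-1, -1, -1).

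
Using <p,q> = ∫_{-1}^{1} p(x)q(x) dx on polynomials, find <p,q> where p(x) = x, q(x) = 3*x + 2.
<p,q> = 2

Expand the product: p(x)·q(x) = 3*x^2 + 2*x.
∫_{-1}^{1} of each monomial x^k gives [2/(k+1) if k even, 0 if k odd]. Integrating term-by-term (or equivalently evaluating the antiderivative F(x) = x^3 + x^2 at the endpoints):
  F(1) − F(−1) = 2 − (0) = 2.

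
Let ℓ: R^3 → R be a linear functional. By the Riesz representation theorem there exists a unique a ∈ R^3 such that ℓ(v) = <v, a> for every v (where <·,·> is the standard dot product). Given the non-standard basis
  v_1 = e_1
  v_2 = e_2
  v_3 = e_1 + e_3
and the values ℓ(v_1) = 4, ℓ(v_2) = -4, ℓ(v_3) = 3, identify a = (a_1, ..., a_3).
a = (4, -4, -1)

Write a = (a_1, ..., a_3) in the standard basis. For each basis vector v_i, ℓ(v_i) = <v_i, a> is a linear equation in the a_j's. Collect the n equations into a matrix system V a = ℓ, where row i of V is v_i (expressed in the standard basis). Since V is invertible (lower-triangular with 1s on the diagonal, up to permutation), solve by back-substitution:
  V =
[[1, 0, 0],
 [0, 1, 0],
 [1, 0, 1]]
  V a = (4, -4, 3)
Solving gives a = (4, -4, -1).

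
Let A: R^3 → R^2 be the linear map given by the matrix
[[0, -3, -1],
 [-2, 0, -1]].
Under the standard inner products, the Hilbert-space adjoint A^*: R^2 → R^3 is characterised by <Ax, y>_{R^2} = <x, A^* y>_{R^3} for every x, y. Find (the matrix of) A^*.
A^* = A^T =
[[0, -2],
 [-3, 0],
 [-1, -1]]

For real matrices with standard dot products, the defining identity <Ax, y> = <x, A^* y> gives (Ax)^T y = x^T (A^*) y, i.e. x^T A^T y = x^T (A^*) y. Since this holds for all x, y, we must have A^* = A^T. Therefore
A^* =
[[0, -2],
 [-3, 0],
 [-1, -1]].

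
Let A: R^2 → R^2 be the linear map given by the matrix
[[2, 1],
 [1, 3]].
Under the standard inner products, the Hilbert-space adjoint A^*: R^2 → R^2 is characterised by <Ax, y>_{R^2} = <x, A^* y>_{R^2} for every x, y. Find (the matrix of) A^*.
A^* = A^T =
[[2, 1],
 [1, 3]]

For real matrices with standard dot products, the defining identity <Ax, y> = <x, A^* y> gives (Ax)^T y = x^T (A^*) y, i.e. x^T A^T y = x^T (A^*) y. Since this holds for all x, y, we must have A^* = A^T. Therefore
A^* =
[[2, 1],
 [1, 3]].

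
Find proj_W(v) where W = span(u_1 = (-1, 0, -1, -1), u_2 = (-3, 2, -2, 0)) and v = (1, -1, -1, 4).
proj_W(v) = (10/13, 11/13, 31/26, 53/26)

Set up U = [u_1 | ... | u_2] ∈ R^(4×2). The projector onto W = col(U) is P = U (U^T U)^(-1) U^T.
Compute U^T U =
  [3, 5]
  [5, 17],
and U^T v = (-4, -3).
Solve U^T U · c = U^T v for the coefficients: c = (-53/26, 11/26). The projection is proj_W(v) = U c.
Check: (v - proj_W(v)) · u_1 = 0  (should be 0).
Check: (v - proj_W(v)) · u_2 = 0  (should be 0).
Result: proj_W(v) = (10/13, 11/13, 31/26, 53/26).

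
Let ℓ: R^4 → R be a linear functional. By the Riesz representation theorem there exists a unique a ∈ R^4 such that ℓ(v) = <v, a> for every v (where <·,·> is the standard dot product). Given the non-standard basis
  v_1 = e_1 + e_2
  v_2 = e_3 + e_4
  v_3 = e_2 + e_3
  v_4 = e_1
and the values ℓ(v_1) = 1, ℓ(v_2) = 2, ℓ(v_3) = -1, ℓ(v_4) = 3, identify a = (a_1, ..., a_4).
a = (3, -2, 1, 1)

Write a = (a_1, ..., a_4) in the standard basis. For each basis vector v_i, ℓ(v_i) = <v_i, a> is a linear equation in the a_j's. Collect the n equations into a matrix system V a = ℓ, where row i of V is v_i (expressed in the standard basis). Since V is invertible (lower-triangular with 1s on the diagonal, up to permutation), solve by back-substitution:
  V =
[[1, 1, 0, 0],
 [0, 0, 1, 1],
 [0, 1, 1, 0],
 [1, 0, 0, 0]]
  V a = (1, 2, -1, 3)
Solving gives a = (3, -2, 1, 1).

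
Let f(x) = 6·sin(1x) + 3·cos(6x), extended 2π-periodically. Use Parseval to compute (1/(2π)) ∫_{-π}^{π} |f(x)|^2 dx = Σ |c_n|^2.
Σ |c_n|^2 = 45/2

Expand |f|^2 and use orthogonality of {sin(nx), cos(mx)} on [-π, π]:
  ∫_{-π}^{π} sin(nx)^2 dx = π, ∫ cos(mx)^2 dx = π, and cross terms integrate to 0.
So ∫_{-π}^{π} f(x)^2 dx = 6^2 · π + 3^2 · π = (36 + 9)π.
Divide by 2π: (36 + 9)/2 = 45/2.
By Parseval, this equals Σ |c_n|^2.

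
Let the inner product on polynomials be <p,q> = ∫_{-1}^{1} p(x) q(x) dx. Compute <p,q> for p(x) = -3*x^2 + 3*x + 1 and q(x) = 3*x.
<p,q> = 6

Expand the product: p(x)·q(x) = -9*x^3 + 9*x^2 + 3*x.
∫_{-1}^{1} of each monomial x^k gives [2/(k+1) if k even, 0 if k odd]. Integrating term-by-term (or equivalently evaluating the antiderivative F(x) = -9*x^4/4 + 3*x^3 + 3*x^2/2 at the endpoints):
  F(1) − F(−1) = 9/4 − (-15/4) = 6.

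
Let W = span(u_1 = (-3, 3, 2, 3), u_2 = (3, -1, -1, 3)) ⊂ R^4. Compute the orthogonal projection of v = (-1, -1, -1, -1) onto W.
proj_W(v) = (-87/595, -211/595, -13/85, -807/595)

Set up U = [u_1 | ... | u_2] ∈ R^(4×2). The projector onto W = col(U) is P = U (U^T U)^(-1) U^T.
Compute U^T U =
  [31, -5]
  [-5, 20],
and U^T v = (-5, -4).
Solve U^T U · c = U^T v for the coefficients: c = (-24/119, -149/595). The projection is proj_W(v) = U c.
Check: (v - proj_W(v)) · u_1 = 0  (should be 0).
Check: (v - proj_W(v)) · u_2 = 0  (should be 0).
Result: proj_W(v) = (-87/595, -211/595, -13/85, -807/595).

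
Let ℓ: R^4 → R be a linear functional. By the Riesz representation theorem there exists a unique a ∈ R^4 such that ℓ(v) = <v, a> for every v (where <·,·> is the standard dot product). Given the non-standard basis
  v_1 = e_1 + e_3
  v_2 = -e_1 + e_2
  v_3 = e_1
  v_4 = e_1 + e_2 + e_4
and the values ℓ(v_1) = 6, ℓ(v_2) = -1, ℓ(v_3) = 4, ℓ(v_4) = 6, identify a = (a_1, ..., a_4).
a = (4, 3, 2, -1)

Write a = (a_1, ..., a_4) in the standard basis. For each basis vector v_i, ℓ(v_i) = <v_i, a> is a linear equation in the a_j's. Collect the n equations into a matrix system V a = ℓ, where row i of V is v_i (expressed in the standard basis). Since V is invertible (lower-triangular with 1s on the diagonal, up to permutation), solve by back-substitution:
  V =
[[1, 0, 1, 0],
 [-1, 1, 0, 0],
 [1, 0, 0, 0],
 [1, 1, 0, 1]]
  V a = (6, -1, 4, 6)
Solving gives a = (4, 3, 2, -1).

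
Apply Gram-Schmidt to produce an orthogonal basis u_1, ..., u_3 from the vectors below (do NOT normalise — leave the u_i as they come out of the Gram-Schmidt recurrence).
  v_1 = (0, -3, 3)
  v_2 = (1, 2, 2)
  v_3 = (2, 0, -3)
Orthogonal basis:
  u_1 = (0, -3, 3)
  u_2 = (1, 2, 2)
  u_3 = (22/9, -11/18, -11/18)

Apply the Gram-Schmidt recurrence
  u_1 = v_1
  u_i = v_i − Σ_{j<i} ((v_i · u_j) / (u_j · u_j)) · u_j.

Step by step this gives:
  u_1 = (0, -3, 3)
  u_2 = (1, 2, 2)
  u_3 = (22/9, -11/18, -11/18)

Orthogonality check:
  u_2 · u_1 = 0 (should be 0)
  u_3 · u_1 = 0 (should be 0)
  u_3 · u_2 = 0 (should be 0)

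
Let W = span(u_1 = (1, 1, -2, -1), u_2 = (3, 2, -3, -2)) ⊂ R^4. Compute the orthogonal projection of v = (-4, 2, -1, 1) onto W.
proj_W(v) = (-43/13, -7/13, -22/13, 7/13)

Set up U = [u_1 | ... | u_2] ∈ R^(4×2). The projector onto W = col(U) is P = U (U^T U)^(-1) U^T.
Compute U^T U =
  [7, 13]
  [13, 26],
and U^T v = (-1, -7).
Solve U^T U · c = U^T v for the coefficients: c = (5, -36/13). The projection is proj_W(v) = U c.
Check: (v - proj_W(v)) · u_1 = 0  (should be 0).
Check: (v - proj_W(v)) · u_2 = 0  (should be 0).
Result: proj_W(v) = (-43/13, -7/13, -22/13, 7/13).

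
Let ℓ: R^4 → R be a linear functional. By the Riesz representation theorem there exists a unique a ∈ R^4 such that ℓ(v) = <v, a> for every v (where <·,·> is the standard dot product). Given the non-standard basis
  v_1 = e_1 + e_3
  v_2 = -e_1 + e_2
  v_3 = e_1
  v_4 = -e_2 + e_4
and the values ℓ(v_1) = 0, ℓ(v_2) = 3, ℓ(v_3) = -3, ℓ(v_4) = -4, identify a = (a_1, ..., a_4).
a = (-3, 0, 3, -4)

Write a = (a_1, ..., a_4) in the standard basis. For each basis vector v_i, ℓ(v_i) = <v_i, a> is a linear equation in the a_j's. Collect the n equations into a matrix system V a = ℓ, where row i of V is v_i (expressed in the standard basis). Since V is invertible (lower-triangular with 1s on the diagonal, up to permutation), solve by back-substitution:
  V =
[[1, 0, 1, 0],
 [-1, 1, 0, 0],
 [1, 0, 0, 0],
 [0, -1, 0, 1]]
  V a = (0, 3, -3, -4)
Solving gives a = (-3, 0, 3, -4).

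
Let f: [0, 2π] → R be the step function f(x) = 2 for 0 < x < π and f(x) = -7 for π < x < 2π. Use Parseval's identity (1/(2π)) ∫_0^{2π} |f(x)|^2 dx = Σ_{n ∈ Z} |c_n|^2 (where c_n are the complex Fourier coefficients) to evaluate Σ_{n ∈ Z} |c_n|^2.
Σ |c_n|^2 = 53/2

Parseval equates the L^2 energy of f (normalised by 1/(2π)) with the ℓ^2 sum of its Fourier coefficients: (1/(2π)) ∫_0^{2π} |f|^2 = Σ |c_n|^2.
Compute the left side: (1/(2π)) [∫_0^π 2^2 dx + ∫_π^{2π} (-7)^2 dx] = (1/(2π)) · (4π + 49π) = (4 + 49)/2 = 53/2.
So Σ_{n ∈ Z} |c_n|^2 = 53/2.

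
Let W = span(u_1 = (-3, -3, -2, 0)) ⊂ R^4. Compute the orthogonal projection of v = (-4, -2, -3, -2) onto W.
proj_W(v) = (-36/11, -36/11, -24/11, 0)

Set up U = [u_1 | ... | u_1] ∈ R^(4×1). The projector onto W = col(U) is P = U (U^T U)^(-1) U^T.
Compute U^T U =
  [22],
and U^T v = (24).
Solve U^T U · c = U^T v for the coefficients: c = (12/11). The projection is proj_W(v) = U c.
Check: (v - proj_W(v)) · u_1 = 0  (should be 0).
Result: proj_W(v) = (-36/11, -36/11, -24/11, 0).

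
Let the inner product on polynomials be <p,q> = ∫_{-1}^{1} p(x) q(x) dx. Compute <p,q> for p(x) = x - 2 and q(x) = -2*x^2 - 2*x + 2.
<p,q> = -20/3

Expand the product: p(x)·q(x) = -2*x^3 + 2*x^2 + 6*x - 4.
∫_{-1}^{1} of each monomial x^k gives [2/(k+1) if k even, 0 if k odd]. Integrating term-by-term (or equivalently evaluating the antiderivative F(x) = -x^4/2 + 2*x^3/3 + 3*x^2 - 4*x at the endpoints):
  F(1) − F(−1) = -5/6 − (35/6) = -20/3.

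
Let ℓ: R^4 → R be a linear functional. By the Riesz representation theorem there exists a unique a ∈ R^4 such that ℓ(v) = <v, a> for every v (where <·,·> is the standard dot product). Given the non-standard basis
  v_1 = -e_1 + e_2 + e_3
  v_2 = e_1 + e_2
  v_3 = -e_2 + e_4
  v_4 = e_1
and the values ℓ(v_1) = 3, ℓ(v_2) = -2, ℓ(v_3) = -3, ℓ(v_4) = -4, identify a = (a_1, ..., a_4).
a = (-4, 2, -3, -1)

Write a = (a_1, ..., a_4) in the standard basis. For each basis vector v_i, ℓ(v_i) = <v_i, a> is a linear equation in the a_j's. Collect the n equations into a matrix system V a = ℓ, where row i of V is v_i (expressed in the standard basis). Since V is invertible (lower-triangular with 1s on the diagonal, up to permutation), solve by back-substitution:
  V =
[[-1, 1, 1, 0],
 [1, 1, 0, 0],
 [0, -1, 0, 1],
 [1, 0, 0, 0]]
  V a = (3, -2, -3, -4)
Solving gives a = (-4, 2, -3, -1).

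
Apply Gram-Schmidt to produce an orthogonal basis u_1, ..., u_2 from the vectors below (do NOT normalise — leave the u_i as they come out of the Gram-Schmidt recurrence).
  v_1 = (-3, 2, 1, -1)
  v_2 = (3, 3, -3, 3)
Orthogonal basis:
  u_1 = (-3, 2, 1, -1)
  u_2 = (6/5, 21/5, -12/5, 12/5)

Apply the Gram-Schmidt recurrence
  u_1 = v_1
  u_i = v_i − Σ_{j<i} ((v_i · u_j) / (u_j · u_j)) · u_j.

Step by step this gives:
  u_1 = (-3, 2, 1, -1)
  u_2 = (6/5, 21/5, -12/5, 12/5)

Orthogonality check:
  u_2 · u_1 = 0 (should be 0)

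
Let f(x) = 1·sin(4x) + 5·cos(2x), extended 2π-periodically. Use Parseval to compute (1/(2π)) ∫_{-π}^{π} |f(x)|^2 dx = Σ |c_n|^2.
Σ |c_n|^2 = 13

Expand |f|^2 and use orthogonality of {sin(nx), cos(mx)} on [-π, π]:
  ∫_{-π}^{π} sin(nx)^2 dx = π, ∫ cos(mx)^2 dx = π, and cross terms integrate to 0.
So ∫_{-π}^{π} f(x)^2 dx = 1^2 · π + 5^2 · π = (1 + 25)π.
Divide by 2π: (1 + 25)/2 = 13.
By Parseval, this equals Σ |c_n|^2.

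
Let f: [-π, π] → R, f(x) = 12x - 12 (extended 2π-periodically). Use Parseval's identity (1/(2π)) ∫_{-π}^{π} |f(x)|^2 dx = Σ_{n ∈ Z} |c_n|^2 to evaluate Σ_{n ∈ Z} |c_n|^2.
Σ |c_n|^2 = 48π^2 + 144

Expand and integrate term by term over [-π, π]:
  ∫ (12x)^2 dx = 144·(2π^3/3); ∫ 2·12·(-12)·x dx = 0 (odd integrand); ∫ (-12)^2 dx = 144·2π.
So (1/(2π)) ∫_{-π}^{π} (12x - 12)^2 dx = 144π^2/3 + 144 = 48π^2 + 144.
Parseval ⇒ Σ |c_n|^2 = 48π^2 + 144.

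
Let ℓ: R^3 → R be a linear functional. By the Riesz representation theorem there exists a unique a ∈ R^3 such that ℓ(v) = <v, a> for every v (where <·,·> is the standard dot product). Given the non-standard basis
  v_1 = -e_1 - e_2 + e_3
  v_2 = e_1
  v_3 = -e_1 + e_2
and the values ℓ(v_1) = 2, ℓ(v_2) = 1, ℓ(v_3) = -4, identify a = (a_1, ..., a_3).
a = (1, -3, 0)

Write a = (a_1, ..., a_3) in the standard basis. For each basis vector v_i, ℓ(v_i) = <v_i, a> is a linear equation in the a_j's. Collect the n equations into a matrix system V a = ℓ, where row i of V is v_i (expressed in the standard basis). Since V is invertible (lower-triangular with 1s on the diagonal, up to permutation), solve by back-substitution:
  V =
[[-1, -1, 1],
 [1, 0, 0],
 [-1, 1, 0]]
  V a = (2, 1, -4)
Solving gives a = (1, -3, 0).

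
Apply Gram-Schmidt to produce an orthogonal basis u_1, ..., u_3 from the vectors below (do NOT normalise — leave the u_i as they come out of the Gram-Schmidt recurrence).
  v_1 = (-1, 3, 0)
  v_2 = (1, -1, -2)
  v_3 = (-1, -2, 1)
Orthogonal basis:
  u_1 = (-1, 3, 0)
  u_2 = (3/5, 1/5, -2)
  u_3 = (-12/11, -4/11, -4/11)

Apply the Gram-Schmidt recurrence
  u_1 = v_1
  u_i = v_i − Σ_{j<i} ((v_i · u_j) / (u_j · u_j)) · u_j.

Step by step this gives:
  u_1 = (-1, 3, 0)
  u_2 = (3/5, 1/5, -2)
  u_3 = (-12/11, -4/11, -4/11)

Orthogonality check:
  u_2 · u_1 = 0 (should be 0)
  u_3 · u_1 = 0 (should be 0)
  u_3 · u_2 = 0 (should be 0)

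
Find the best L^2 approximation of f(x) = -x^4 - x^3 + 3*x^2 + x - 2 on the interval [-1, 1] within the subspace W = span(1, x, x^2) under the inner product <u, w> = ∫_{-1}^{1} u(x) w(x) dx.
g(x) = 15*x^2/7 + 2*x/5 - 67/35

The best approximation g ∈ W is the orthogonal projection of f onto W. Writing g = a_0 + a_1 x + a_2 x^2, the coefficients solve the normal equations G · a = b where
  G_{ij} = <φ_i, φ_j> and b_i = <f, φ_i>, with φ_0 = 1, φ_1 = x, φ_2 = x^2.
G =
  [2, 0, 2/3]
  [0, 2/3, 0]
  [2/3, 0, 2/5],
b = (-12/5, 4/15, -44/105).
Solving gives a_0 = -67/35, a_1 = 2/5, a_2 = 15/7, so
  g(x) = 15*x^2/7 + 2*x/5 - 67/35.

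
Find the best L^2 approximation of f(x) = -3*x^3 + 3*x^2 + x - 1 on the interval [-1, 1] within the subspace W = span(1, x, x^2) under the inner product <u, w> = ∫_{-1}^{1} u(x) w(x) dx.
g(x) = 3*x^2 - 4*x/5 - 1

The best approximation g ∈ W is the orthogonal projection of f onto W. Writing g = a_0 + a_1 x + a_2 x^2, the coefficients solve the normal equations G · a = b where
  G_{ij} = <φ_i, φ_j> and b_i = <f, φ_i>, with φ_0 = 1, φ_1 = x, φ_2 = x^2.
G =
  [2, 0, 2/3]
  [0, 2/3, 0]
  [2/3, 0, 2/5],
b = (0, -8/15, 8/15).
Solving gives a_0 = -1, a_1 = -4/5, a_2 = 3, so
  g(x) = 3*x^2 - 4*x/5 - 1.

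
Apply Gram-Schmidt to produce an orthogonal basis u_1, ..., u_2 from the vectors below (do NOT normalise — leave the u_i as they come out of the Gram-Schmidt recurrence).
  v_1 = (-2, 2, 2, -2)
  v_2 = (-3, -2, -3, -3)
Orthogonal basis:
  u_1 = (-2, 2, 2, -2)
  u_2 = (-11/4, -9/4, -13/4, -11/4)

Apply the Gram-Schmidt recurrence
  u_1 = v_1
  u_i = v_i − Σ_{j<i} ((v_i · u_j) / (u_j · u_j)) · u_j.

Step by step this gives:
  u_1 = (-2, 2, 2, -2)
  u_2 = (-11/4, -9/4, -13/4, -11/4)

Orthogonality check:
  u_2 · u_1 = 0 (should be 0)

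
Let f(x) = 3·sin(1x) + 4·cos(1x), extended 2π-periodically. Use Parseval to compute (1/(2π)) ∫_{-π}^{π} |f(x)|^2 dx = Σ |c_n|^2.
Σ |c_n|^2 = 25/2

Expand |f|^2 and use orthogonality of {sin(nx), cos(mx)} on [-π, π]:
  ∫_{-π}^{π} sin(nx)^2 dx = π, ∫ cos(mx)^2 dx = π, and cross terms integrate to 0.
So ∫_{-π}^{π} f(x)^2 dx = 3^2 · π + 4^2 · π = (9 + 16)π.
Divide by 2π: (9 + 16)/2 = 25/2.
By Parseval, this equals Σ |c_n|^2.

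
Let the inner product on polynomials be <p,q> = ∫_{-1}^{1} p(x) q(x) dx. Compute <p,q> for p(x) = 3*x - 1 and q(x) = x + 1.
<p,q> = 0

Expand the product: p(x)·q(x) = 3*x^2 + 2*x - 1.
∫_{-1}^{1} of each monomial x^k gives [2/(k+1) if k even, 0 if k odd]. Integrating term-by-term (or equivalently evaluating the antiderivative F(x) = x^3 + x^2 - x at the endpoints):
  F(1) − F(−1) = 1 − (1) = 0.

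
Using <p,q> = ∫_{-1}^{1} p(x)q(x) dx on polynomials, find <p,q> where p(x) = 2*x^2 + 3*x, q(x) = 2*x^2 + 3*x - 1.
<p,q> = 94/15

Expand the product: p(x)·q(x) = 4*x^4 + 12*x^3 + 7*x^2 - 3*x.
∫_{-1}^{1} of each monomial x^k gives [2/(k+1) if k even, 0 if k odd]. Integrating term-by-term (or equivalently evaluating the antiderivative F(x) = 4*x^5/5 + 3*x^4 + 7*x^3/3 - 3*x^2/2 at the endpoints):
  F(1) − F(−1) = 139/30 − (-49/30) = 94/15.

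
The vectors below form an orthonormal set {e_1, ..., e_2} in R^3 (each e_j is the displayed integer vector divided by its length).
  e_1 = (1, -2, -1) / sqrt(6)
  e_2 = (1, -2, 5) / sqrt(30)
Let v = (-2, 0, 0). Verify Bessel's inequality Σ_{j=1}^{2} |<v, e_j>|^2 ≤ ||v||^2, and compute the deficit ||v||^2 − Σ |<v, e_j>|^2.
Σ |<v, e_j>|^2 = 4/5; ||v||^2 = 4; deficit = 16/5

Write each e_j = u_j / sqrt(<u_j, u_j>) where u_j is the displayed integer vector. Then <v, e_j> = <v, u_j> / sqrt(<u_j, u_j>), so |<v, e_j>|^2 = <v, u_j>^2 / <u_j, u_j>.
Coefficients: <v, e_1> = -2/sqrt(6), <v, e_2> = -2/sqrt(30).
Square and sum: Σ |<v, e_j>|^2 = 4/5.
Compute ||v||^2 = v·v = 4.
Deficit = 4 − 4/5 = 16/5 ≥ 0, confirming Bessel's inequality. (The deficit equals ||v − Σ <v,e_j> e_j||^2, the squared distance from v to span{e_j}.)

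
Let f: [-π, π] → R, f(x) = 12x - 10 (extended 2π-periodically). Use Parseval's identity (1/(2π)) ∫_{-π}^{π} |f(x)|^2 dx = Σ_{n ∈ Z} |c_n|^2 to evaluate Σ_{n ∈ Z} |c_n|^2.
Σ |c_n|^2 = 48π^2 + 100

Expand and integrate term by term over [-π, π]:
  ∫ (12x)^2 dx = 144·(2π^3/3); ∫ 2·12·(-10)·x dx = 0 (odd integrand); ∫ (-10)^2 dx = 100·2π.
So (1/(2π)) ∫_{-π}^{π} (12x - 10)^2 dx = 144π^2/3 + 100 = 48π^2 + 100.
Parseval ⇒ Σ |c_n|^2 = 48π^2 + 100.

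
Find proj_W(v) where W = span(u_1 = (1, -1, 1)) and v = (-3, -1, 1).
proj_W(v) = (-1/3, 1/3, -1/3)

Set up U = [u_1 | ... | u_1] ∈ R^(3×1). The projector onto W = col(U) is P = U (U^T U)^(-1) U^T.
Compute U^T U =
  [3],
and U^T v = (-1).
Solve U^T U · c = U^T v for the coefficients: c = (-1/3). The projection is proj_W(v) = U c.
Check: (v - proj_W(v)) · u_1 = 0  (should be 0).
Result: proj_W(v) = (-1/3, 1/3, -1/3).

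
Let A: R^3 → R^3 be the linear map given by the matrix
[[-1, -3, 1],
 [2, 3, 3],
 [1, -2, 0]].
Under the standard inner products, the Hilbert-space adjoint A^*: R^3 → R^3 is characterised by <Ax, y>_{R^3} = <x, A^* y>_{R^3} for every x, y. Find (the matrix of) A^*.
A^* = A^T =
[[-1, 2, 1],
 [-3, 3, -2],
 [1, 3, 0]]

For real matrices with standard dot products, the defining identity <Ax, y> = <x, A^* y> gives (Ax)^T y = x^T (A^*) y, i.e. x^T A^T y = x^T (A^*) y. Since this holds for all x, y, we must have A^* = A^T. Therefore
A^* =
[[-1, 2, 1],
 [-3, 3, -2],
 [1, 3, 0]].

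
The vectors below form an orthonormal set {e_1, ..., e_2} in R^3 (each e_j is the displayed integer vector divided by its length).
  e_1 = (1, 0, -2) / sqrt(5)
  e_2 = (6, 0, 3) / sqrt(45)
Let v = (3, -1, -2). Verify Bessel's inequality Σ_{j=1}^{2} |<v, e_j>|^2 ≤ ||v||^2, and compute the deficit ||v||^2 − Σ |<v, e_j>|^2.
Σ |<v, e_j>|^2 = 13; ||v||^2 = 14; deficit = 1

Write each e_j = u_j / sqrt(<u_j, u_j>) where u_j is the displayed integer vector. Then <v, e_j> = <v, u_j> / sqrt(<u_j, u_j>), so |<v, e_j>|^2 = <v, u_j>^2 / <u_j, u_j>.
Coefficients: <v, e_1> = 7/sqrt(5), <v, e_2> = 12/sqrt(45).
Square and sum: Σ |<v, e_j>|^2 = 13.
Compute ||v||^2 = v·v = 14.
Deficit = 14 − 13 = 1 ≥ 0, confirming Bessel's inequality. (The deficit equals ||v − Σ <v,e_j> e_j||^2, the squared distance from v to span{e_j}.)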